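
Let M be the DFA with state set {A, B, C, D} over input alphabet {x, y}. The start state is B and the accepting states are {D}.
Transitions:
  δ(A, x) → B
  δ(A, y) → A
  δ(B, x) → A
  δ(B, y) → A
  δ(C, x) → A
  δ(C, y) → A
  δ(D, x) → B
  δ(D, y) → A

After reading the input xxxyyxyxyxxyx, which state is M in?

B

B --x--> A
A --x--> B
B --x--> A
A --y--> A
A --y--> A
A --x--> B
B --y--> A
A --x--> B
B --y--> A
A --x--> B
B --x--> A
A --y--> A
A --x--> B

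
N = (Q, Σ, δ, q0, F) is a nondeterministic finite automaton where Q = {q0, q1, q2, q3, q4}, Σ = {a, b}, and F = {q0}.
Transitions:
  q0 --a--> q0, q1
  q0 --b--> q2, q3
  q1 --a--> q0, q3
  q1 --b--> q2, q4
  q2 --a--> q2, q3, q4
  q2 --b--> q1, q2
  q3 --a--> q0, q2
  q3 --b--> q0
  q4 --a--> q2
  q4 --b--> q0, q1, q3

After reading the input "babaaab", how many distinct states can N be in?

5

Start: {q0}
read b: {q2, q3}
read a: {q0, q2, q3, q4}
read b: {q0, q1, q2, q3}
read a: {q0, q1, q2, q3, q4}
read a: {q0, q1, q2, q3, q4}
read a: {q0, q1, q2, q3, q4}
read b: {q0, q1, q2, q3, q4}
Final reachable set {q0, q1, q2, q3, q4} has 5 states.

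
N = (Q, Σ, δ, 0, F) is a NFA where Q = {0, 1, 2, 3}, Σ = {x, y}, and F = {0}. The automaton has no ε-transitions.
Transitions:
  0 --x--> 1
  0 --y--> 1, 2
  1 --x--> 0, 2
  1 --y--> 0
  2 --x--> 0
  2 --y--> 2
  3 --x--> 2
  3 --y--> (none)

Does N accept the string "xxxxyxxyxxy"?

Start: {0}
read x: {1}
read x: {0, 2}
read x: {0, 1}
read x: {0, 1, 2}
read y: {0, 1, 2}
read x: {0, 1, 2}
read x: {0, 1, 2}
read y: {0, 1, 2}
read x: {0, 1, 2}
read x: {0, 1, 2}
read y: {0, 1, 2}
Reachable ∩ accepting = {0} — nonempty.

accepted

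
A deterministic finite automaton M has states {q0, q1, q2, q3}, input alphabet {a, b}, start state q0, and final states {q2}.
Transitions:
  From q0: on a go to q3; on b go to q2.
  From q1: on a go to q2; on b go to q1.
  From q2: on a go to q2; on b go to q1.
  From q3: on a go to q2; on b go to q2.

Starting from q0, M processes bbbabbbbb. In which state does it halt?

q1

q0 --b--> q2
q2 --b--> q1
q1 --b--> q1
q1 --a--> q2
q2 --b--> q1
q1 --b--> q1
q1 --b--> q1
q1 --b--> q1
q1 --b--> q1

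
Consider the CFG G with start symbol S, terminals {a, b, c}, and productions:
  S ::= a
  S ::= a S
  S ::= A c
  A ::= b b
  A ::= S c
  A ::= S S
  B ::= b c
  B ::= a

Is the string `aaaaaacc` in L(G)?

yes

S ⇒ Ac ⇒ SSc ⇒ aSc ⇒ aAcc ⇒ aSScc ⇒ aaScc ⇒ aaaScc ⇒ aaaaScc ⇒ aaaaaScc ⇒ aaaaaacc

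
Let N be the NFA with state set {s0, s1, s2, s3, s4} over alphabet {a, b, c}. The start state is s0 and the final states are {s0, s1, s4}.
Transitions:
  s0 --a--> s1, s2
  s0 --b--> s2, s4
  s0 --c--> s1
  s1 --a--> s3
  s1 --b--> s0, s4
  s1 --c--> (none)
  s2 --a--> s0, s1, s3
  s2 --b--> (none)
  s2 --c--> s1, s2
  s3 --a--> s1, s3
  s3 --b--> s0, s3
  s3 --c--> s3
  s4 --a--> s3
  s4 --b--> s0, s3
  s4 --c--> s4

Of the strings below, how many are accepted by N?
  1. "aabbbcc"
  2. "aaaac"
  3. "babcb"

"aabbbcc": accepted
"aaaac": accepted
"babcb": accepted

3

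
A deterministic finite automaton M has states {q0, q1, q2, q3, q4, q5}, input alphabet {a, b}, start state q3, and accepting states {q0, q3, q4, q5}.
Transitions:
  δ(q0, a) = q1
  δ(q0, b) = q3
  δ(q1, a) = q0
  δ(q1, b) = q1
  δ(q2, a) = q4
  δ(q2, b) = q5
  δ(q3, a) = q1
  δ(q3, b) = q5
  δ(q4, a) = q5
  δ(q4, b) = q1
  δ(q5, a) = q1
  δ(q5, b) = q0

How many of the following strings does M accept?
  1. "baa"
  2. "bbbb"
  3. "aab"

"baa": accepted
"bbbb": accepted
"aab": accepted

3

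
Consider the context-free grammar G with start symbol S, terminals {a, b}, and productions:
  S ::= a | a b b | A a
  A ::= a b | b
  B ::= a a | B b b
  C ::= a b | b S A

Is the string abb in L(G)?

S ⇒ abb

yes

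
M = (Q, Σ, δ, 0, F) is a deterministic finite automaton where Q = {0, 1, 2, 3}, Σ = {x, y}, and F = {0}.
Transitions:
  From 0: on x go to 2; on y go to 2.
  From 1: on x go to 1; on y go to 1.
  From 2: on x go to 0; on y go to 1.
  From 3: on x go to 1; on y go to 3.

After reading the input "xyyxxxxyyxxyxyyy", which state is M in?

0 --x--> 2
2 --y--> 1
1 --y--> 1
1 --x--> 1
1 --x--> 1
1 --x--> 1
1 --x--> 1
1 --y--> 1
1 --y--> 1
1 --x--> 1
1 --x--> 1
1 --y--> 1
1 --x--> 1
1 --y--> 1
1 --y--> 1
1 --y--> 1

1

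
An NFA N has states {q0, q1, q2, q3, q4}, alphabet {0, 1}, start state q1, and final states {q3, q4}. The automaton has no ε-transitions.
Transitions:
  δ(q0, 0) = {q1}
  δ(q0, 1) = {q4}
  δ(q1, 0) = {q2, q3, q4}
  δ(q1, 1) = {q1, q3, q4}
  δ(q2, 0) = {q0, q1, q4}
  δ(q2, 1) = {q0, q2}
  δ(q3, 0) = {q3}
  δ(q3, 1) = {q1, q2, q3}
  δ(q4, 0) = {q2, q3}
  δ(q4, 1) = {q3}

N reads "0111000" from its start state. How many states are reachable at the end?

Start: {q1}
read 0: {q2, q3, q4}
read 1: {q0, q1, q2, q3}
read 1: {q0, q1, q2, q3, q4}
read 1: {q0, q1, q2, q3, q4}
read 0: {q0, q1, q2, q3, q4}
read 0: {q0, q1, q2, q3, q4}
read 0: {q0, q1, q2, q3, q4}
Final reachable set {q0, q1, q2, q3, q4} has 5 states.

5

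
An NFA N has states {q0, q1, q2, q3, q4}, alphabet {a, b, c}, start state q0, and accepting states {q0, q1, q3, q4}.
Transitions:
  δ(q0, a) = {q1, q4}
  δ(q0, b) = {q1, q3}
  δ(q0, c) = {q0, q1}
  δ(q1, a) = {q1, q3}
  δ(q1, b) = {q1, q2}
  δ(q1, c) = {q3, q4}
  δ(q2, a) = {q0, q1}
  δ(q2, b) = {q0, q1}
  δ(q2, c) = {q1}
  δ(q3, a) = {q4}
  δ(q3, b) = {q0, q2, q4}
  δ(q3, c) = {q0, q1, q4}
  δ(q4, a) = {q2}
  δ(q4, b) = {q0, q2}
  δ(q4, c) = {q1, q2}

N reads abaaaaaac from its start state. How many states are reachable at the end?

Start: {q0}
read a: {q1, q4}
read b: {q0, q1, q2}
read a: {q0, q1, q3, q4}
read a: {q1, q2, q3, q4}
read a: {q0, q1, q2, q3, q4}
read a: {q0, q1, q2, q3, q4}
read a: {q0, q1, q2, q3, q4}
read a: {q0, q1, q2, q3, q4}
read c: {q0, q1, q2, q3, q4}
Final reachable set {q0, q1, q2, q3, q4} has 5 states.

5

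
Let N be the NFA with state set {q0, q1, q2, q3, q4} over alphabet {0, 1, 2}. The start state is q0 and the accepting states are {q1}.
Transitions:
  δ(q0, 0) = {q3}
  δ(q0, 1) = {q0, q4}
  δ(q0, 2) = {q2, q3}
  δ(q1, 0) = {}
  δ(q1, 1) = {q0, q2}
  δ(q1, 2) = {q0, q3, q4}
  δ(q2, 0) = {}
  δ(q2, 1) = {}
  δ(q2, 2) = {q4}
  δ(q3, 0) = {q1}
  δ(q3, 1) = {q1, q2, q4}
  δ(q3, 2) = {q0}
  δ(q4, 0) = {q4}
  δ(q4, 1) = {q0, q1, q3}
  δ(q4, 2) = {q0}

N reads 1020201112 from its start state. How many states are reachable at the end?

Start: {q0}
read 1: {q0, q4}
read 0: {q3, q4}
read 2: {q0}
read 0: {q3}
read 2: {q0}
read 0: {q3}
read 1: {q1, q2, q4}
read 1: {q0, q1, q2, q3}
read 1: {q0, q1, q2, q4}
read 2: {q0, q2, q3, q4}
Final reachable set {q0, q2, q3, q4} has 4 states.

4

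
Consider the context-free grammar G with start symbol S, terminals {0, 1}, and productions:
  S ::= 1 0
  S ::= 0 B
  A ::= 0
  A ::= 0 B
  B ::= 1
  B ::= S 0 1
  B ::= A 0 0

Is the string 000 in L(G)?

no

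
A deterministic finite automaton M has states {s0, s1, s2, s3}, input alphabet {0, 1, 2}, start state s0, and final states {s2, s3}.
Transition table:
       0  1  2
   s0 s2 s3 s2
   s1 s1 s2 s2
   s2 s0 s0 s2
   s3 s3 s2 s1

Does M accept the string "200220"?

s0 --2--> s2
s2 --0--> s0
s0 --0--> s2
s2 --2--> s2
s2 --2--> s2
s2 --0--> s0
End in state s0, which is not an accepting state.

rejected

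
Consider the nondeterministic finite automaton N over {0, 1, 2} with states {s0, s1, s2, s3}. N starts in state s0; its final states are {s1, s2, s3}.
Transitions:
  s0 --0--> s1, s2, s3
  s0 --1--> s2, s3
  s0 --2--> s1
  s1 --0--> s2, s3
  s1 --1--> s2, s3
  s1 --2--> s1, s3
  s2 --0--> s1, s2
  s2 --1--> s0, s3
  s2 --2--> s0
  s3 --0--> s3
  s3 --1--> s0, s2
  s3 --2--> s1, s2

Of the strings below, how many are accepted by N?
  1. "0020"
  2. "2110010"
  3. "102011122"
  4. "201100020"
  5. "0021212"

5

"0020": accepted
"2110010": accepted
"102011122": accepted
"201100020": accepted
"0021212": accepted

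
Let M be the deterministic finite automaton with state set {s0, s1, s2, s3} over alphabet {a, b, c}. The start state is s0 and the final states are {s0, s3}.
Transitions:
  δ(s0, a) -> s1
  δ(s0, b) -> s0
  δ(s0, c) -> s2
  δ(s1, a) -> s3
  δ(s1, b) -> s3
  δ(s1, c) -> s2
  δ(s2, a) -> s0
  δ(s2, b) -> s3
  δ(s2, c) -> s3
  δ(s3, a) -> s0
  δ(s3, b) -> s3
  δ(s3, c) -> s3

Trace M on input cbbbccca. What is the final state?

s0 --c--> s2
s2 --b--> s3
s3 --b--> s3
s3 --b--> s3
s3 --c--> s3
s3 --c--> s3
s3 --c--> s3
s3 --a--> s0

s0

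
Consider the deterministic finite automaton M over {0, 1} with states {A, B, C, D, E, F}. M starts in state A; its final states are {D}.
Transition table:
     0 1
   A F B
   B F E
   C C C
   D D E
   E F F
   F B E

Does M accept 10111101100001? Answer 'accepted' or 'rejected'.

rejected

A --1--> B
B --0--> F
F --1--> E
E --1--> F
F --1--> E
E --1--> F
F --0--> B
B --1--> E
E --1--> F
F --0--> B
B --0--> F
F --0--> B
B --0--> F
F --1--> E
End in state E, which is not an accepting state.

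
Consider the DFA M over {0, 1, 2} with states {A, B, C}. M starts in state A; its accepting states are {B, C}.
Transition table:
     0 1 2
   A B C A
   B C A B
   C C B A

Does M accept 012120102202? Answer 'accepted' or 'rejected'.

A --0--> B
B --1--> A
A --2--> A
A --1--> C
C --2--> A
A --0--> B
B --1--> A
A --0--> B
B --2--> B
B --2--> B
B --0--> C
C --2--> A
End in state A, which is not an accepting state.

rejected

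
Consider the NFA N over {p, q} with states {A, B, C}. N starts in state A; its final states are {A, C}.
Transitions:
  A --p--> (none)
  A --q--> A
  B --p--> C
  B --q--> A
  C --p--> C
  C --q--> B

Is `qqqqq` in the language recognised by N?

Start: {A}
read q: {A}
read q: {A}
read q: {A}
read q: {A}
read q: {A}
Reachable ∩ accepting = {A} — nonempty.

accepted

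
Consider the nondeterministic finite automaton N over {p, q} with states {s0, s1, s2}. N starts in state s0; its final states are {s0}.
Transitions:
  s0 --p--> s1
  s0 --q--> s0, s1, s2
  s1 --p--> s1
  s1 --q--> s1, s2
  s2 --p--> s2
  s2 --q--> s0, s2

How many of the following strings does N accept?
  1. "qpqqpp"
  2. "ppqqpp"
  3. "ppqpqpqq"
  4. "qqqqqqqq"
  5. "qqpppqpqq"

"qpqqpp": rejected
"ppqqpp": rejected
"ppqpqpqq": accepted
"qqqqqqqq": accepted
"qqpppqpqq": accepted

3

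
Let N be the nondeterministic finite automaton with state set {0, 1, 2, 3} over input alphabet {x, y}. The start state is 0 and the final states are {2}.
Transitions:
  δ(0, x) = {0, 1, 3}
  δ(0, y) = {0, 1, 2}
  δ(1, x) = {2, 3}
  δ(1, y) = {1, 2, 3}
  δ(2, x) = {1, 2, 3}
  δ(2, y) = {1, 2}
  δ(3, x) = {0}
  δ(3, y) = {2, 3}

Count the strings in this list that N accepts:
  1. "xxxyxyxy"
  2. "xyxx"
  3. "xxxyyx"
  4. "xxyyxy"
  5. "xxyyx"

"xxxyxyxy": accepted
"xyxx": accepted
"xxxyyx": accepted
"xxyyxy": accepted
"xxyyx": accepted

5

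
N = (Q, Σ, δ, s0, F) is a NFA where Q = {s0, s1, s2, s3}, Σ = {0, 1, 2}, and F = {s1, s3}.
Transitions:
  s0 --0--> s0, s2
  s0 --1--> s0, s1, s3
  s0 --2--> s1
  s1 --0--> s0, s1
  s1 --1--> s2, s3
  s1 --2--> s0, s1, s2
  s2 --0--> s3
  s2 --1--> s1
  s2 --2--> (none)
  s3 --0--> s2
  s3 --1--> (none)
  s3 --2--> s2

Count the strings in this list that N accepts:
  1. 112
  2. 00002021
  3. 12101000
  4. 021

4

112: accepted
00002021: accepted
12101000: accepted
021: accepted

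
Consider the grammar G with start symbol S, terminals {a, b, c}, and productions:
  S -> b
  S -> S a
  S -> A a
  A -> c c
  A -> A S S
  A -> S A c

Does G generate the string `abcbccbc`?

no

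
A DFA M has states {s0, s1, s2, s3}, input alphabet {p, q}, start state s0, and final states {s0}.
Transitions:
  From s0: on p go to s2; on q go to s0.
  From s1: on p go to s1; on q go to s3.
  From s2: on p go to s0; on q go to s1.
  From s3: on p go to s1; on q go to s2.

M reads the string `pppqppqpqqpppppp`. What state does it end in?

s0 --p--> s2
s2 --p--> s0
s0 --p--> s2
s2 --q--> s1
s1 --p--> s1
s1 --p--> s1
s1 --q--> s3
s3 --p--> s1
s1 --q--> s3
s3 --q--> s2
s2 --p--> s0
s0 --p--> s2
s2 --p--> s0
s0 --p--> s2
s2 --p--> s0
s0 --p--> s2

s2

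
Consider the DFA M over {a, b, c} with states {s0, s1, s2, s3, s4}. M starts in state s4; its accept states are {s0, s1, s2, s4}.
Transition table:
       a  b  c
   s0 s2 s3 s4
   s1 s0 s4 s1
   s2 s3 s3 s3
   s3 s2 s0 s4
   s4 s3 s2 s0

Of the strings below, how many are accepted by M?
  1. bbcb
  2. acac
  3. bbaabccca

2

bbcb: accepted
acac: accepted
bbaabccca: rejected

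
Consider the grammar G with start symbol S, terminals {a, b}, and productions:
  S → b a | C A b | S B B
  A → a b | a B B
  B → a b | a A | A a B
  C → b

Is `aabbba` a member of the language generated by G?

no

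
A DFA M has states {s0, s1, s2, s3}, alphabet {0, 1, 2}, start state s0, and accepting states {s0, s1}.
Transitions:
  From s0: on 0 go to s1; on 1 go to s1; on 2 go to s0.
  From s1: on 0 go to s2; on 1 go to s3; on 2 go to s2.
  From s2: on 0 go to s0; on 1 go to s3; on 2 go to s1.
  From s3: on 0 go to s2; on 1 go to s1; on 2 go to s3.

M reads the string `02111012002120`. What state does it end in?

s0 --0--> s1
s1 --2--> s2
s2 --1--> s3
s3 --1--> s1
s1 --1--> s3
s3 --0--> s2
s2 --1--> s3
s3 --2--> s3
s3 --0--> s2
s2 --0--> s0
s0 --2--> s0
s0 --1--> s1
s1 --2--> s2
s2 --0--> s0

s0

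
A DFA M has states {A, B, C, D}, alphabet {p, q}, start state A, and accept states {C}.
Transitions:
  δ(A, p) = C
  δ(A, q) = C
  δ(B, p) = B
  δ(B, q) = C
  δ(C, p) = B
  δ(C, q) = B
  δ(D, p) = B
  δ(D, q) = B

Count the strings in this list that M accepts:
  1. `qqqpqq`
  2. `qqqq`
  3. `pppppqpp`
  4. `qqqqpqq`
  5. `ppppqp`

0

`qqqpqq`: rejected
`qqqq`: rejected
`pppppqpp`: rejected
`qqqqpqq`: rejected
`ppppqp`: rejected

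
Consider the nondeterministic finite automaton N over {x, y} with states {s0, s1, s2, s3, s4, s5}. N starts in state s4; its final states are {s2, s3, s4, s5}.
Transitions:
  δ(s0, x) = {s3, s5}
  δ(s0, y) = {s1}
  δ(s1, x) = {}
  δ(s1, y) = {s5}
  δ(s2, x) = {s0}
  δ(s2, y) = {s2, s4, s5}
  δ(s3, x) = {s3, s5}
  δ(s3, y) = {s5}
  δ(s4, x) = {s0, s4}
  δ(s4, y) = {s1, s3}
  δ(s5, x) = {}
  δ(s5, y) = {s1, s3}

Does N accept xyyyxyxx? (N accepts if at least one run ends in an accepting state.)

Start: {s4}
read x: {s0, s4}
read y: {s1, s3}
read y: {s5}
read y: {s1, s3}
read x: {s3, s5}
read y: {s1, s3, s5}
read x: {s3, s5}
read x: {s3, s5}
Reachable ∩ accepting = {s3, s5} — nonempty.

accepted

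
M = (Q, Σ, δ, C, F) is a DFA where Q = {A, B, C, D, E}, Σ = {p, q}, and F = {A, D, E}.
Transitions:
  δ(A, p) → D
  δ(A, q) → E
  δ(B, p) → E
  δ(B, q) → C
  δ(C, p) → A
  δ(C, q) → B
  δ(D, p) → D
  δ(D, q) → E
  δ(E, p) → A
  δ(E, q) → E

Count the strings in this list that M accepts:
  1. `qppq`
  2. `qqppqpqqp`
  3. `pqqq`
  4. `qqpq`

`qppq`: accepted
`qqppqpqqp`: accepted
`pqqq`: accepted
`qqpq`: accepted

4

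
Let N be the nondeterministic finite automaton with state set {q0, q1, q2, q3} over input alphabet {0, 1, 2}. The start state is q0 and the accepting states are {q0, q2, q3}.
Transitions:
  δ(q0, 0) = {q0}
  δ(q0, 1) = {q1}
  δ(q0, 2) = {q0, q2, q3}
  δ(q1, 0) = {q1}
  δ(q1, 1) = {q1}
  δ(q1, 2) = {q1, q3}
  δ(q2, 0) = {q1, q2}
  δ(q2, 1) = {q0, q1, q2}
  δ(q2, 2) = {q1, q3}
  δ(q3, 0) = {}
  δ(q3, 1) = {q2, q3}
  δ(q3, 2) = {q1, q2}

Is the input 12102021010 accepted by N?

Start: {q0}
read 1: {q1}
read 2: {q1, q3}
read 1: {q1, q2, q3}
read 0: {q1, q2}
read 2: {q1, q3}
read 0: {q1}
read 2: {q1, q3}
read 1: {q1, q2, q3}
read 0: {q1, q2}
read 1: {q0, q1, q2}
read 0: {q0, q1, q2}
Reachable ∩ accepting = {q0, q2} — nonempty.

accepted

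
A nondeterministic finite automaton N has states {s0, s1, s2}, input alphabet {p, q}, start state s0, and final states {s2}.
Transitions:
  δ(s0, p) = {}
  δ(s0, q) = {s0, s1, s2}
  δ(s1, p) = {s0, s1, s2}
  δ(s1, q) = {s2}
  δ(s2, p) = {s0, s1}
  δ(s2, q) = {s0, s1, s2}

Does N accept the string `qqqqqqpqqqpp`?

Start: {s0}
read q: {s0, s1, s2}
read q: {s0, s1, s2}
read q: {s0, s1, s2}
read q: {s0, s1, s2}
read q: {s0, s1, s2}
read q: {s0, s1, s2}
read p: {s0, s1, s2}
read q: {s0, s1, s2}
read q: {s0, s1, s2}
read q: {s0, s1, s2}
read p: {s0, s1, s2}
read p: {s0, s1, s2}
Reachable ∩ accepting = {s2} — nonempty.

accepted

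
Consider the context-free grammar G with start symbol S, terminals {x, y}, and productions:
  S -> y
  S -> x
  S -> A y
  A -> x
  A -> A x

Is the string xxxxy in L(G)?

yes

S ⇒ Ay ⇒ Axy ⇒ Axxy ⇒ Axxxy ⇒ xxxxy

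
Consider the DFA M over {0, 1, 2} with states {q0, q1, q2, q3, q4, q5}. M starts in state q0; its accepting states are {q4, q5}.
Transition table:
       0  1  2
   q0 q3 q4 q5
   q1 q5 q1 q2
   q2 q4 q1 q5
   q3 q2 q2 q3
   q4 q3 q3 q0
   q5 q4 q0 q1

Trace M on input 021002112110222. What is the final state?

q0 --0--> q3
q3 --2--> q3
q3 --1--> q2
q2 --0--> q4
q4 --0--> q3
q3 --2--> q3
q3 --1--> q2
q2 --1--> q1
q1 --2--> q2
q2 --1--> q1
q1 --1--> q1
q1 --0--> q5
q5 --2--> q1
q1 --2--> q2
q2 --2--> q5

q5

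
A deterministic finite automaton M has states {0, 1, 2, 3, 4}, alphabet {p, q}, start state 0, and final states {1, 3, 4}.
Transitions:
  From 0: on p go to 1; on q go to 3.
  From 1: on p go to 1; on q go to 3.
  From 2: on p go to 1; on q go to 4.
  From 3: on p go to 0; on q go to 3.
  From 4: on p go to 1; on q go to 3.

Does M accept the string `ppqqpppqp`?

rejected

0 --p--> 1
1 --p--> 1
1 --q--> 3
3 --q--> 3
3 --p--> 0
0 --p--> 1
1 --p--> 1
1 --q--> 3
3 --p--> 0
End in state 0, which is not an accepting state.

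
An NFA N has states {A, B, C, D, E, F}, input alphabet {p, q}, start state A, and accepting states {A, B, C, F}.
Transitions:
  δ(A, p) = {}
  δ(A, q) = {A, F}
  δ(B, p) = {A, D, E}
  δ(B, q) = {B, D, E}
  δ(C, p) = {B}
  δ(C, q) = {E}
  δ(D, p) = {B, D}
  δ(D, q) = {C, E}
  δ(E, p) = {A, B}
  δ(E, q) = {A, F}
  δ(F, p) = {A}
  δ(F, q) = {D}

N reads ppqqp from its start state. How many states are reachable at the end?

Start: {A}
read p: {}
The reachable set is empty and stays empty for the remaining 4 symbols.
Final reachable set {} has 0 states.

0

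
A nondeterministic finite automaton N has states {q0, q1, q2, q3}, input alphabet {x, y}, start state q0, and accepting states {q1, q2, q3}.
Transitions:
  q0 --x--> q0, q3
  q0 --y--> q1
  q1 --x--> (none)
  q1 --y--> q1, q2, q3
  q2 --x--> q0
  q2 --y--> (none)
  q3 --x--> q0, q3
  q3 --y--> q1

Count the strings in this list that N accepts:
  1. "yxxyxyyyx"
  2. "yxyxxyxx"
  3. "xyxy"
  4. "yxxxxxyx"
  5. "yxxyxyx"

"yxxyxyyyx": rejected
"yxyxxyxx": rejected
"xyxy": rejected
"yxxxxxyx": rejected
"yxxyxyx": rejected

0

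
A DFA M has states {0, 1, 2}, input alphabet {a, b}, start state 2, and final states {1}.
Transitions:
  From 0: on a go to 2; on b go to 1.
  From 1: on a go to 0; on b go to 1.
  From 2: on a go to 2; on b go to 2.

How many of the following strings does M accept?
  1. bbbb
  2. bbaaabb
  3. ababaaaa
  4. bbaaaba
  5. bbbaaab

bbbb: rejected
bbaaabb: rejected
ababaaaa: rejected
bbaaaba: rejected
bbbaaab: rejected

0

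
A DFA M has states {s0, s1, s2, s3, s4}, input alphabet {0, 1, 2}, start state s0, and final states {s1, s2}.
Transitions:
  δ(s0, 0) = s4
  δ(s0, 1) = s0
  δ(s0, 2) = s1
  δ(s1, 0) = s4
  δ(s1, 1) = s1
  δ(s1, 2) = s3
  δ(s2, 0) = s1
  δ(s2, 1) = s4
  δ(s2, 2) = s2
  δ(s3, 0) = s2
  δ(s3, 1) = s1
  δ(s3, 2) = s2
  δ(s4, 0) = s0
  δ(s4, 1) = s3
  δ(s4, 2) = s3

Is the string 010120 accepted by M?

s0 --0--> s4
s4 --1--> s3
s3 --0--> s2
s2 --1--> s4
s4 --2--> s3
s3 --0--> s2
End in state s2, which is an accepting state.

accepted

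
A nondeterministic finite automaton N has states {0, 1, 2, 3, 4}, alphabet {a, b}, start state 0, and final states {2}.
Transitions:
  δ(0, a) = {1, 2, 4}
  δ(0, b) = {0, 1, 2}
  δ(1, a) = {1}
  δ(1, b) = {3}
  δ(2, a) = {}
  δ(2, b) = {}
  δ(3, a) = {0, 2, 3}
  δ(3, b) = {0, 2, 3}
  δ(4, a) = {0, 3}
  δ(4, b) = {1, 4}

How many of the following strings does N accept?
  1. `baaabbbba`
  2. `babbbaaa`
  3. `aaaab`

3

`baaabbbba`: accepted
`babbbaaa`: accepted
`aaaab`: accepted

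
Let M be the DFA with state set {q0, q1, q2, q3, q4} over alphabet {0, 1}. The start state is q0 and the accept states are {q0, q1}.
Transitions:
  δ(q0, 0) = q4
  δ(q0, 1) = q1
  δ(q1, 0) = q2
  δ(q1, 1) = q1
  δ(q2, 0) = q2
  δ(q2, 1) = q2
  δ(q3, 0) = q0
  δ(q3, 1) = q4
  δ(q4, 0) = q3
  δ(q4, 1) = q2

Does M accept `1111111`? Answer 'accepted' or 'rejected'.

accepted

q0 --1--> q1
q1 --1--> q1
q1 --1--> q1
q1 --1--> q1
q1 --1--> q1
q1 --1--> q1
q1 --1--> q1
End in state q1, which is an accepting state.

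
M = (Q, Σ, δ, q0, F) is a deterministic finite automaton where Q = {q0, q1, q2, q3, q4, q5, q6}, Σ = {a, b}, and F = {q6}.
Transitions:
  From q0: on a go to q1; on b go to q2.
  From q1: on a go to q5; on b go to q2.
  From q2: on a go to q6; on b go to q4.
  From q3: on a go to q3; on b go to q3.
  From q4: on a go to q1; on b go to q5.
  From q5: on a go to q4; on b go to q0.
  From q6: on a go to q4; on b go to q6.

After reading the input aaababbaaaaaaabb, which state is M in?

q0 --a--> q1
q1 --a--> q5
q5 --a--> q4
q4 --b--> q5
q5 --a--> q4
q4 --b--> q5
q5 --b--> q0
q0 --a--> q1
q1 --a--> q5
q5 --a--> q4
q4 --a--> q1
q1 --a--> q5
q5 --a--> q4
q4 --a--> q1
q1 --b--> q2
q2 --b--> q4

q4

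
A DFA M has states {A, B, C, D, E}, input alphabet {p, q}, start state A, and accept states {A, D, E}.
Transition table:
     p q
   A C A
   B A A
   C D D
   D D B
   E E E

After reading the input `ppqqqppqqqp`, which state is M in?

C

A --p--> C
C --p--> D
D --q--> B
B --q--> A
A --q--> A
A --p--> C
C --p--> D
D --q--> B
B --q--> A
A --q--> A
A --p--> C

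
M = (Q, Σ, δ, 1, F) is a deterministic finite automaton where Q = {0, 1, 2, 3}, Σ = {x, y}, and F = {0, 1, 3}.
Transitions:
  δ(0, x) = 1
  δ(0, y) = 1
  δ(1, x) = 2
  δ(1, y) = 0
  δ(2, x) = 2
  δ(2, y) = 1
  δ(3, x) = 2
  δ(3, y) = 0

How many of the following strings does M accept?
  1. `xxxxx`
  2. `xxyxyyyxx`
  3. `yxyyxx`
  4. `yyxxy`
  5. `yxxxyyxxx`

1

`xxxxx`: rejected
`xxyxyyyxx`: rejected
`yxyyxx`: rejected
`yyxxy`: accepted
`yxxxyyxxx`: rejected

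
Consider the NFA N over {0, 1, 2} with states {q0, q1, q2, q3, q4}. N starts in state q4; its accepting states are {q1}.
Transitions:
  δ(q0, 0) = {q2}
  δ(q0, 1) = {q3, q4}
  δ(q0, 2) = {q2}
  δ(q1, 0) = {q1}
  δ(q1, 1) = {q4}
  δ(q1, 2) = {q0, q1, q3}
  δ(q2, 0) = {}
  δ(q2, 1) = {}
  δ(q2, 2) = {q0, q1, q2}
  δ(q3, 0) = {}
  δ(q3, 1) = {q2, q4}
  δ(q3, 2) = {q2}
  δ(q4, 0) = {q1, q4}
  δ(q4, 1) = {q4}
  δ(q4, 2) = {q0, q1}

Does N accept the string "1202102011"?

Start: {q4}
read 1: {q4}
read 2: {q0, q1}
read 0: {q1, q2}
read 2: {q0, q1, q2, q3}
read 1: {q2, q3, q4}
read 0: {q1, q4}
read 2: {q0, q1, q3}
read 0: {q1, q2}
read 1: {q4}
read 1: {q4}
Reachable ∩ accepting = {} — empty.

rejected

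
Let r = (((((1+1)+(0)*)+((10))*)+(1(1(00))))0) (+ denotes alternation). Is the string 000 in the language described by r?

yes

Split as 00·0: ((((1+1)+(0)*)+((10))*)+(1(1(00)))) matches 00 and 0 matches 0.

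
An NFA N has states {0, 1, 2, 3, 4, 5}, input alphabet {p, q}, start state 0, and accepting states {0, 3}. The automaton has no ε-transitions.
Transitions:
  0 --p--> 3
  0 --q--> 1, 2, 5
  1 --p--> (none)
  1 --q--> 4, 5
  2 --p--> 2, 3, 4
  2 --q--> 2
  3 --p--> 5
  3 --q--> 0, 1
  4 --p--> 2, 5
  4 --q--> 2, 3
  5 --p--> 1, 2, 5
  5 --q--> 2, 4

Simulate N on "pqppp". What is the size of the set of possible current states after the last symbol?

Start: {0}
read p: {3}
read q: {0, 1}
read p: {3}
read p: {5}
read p: {1, 2, 5}
Final reachable set {1, 2, 5} has 3 states.

3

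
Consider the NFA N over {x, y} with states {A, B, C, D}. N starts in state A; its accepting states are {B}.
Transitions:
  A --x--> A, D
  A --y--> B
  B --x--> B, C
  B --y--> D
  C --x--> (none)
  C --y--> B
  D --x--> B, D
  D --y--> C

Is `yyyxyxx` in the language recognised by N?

rejected

Start: {A}
read y: {B}
read y: {D}
read y: {C}
read x: {}
The reachable set is empty and stays empty for the remaining 3 symbols.
Reachable ∩ accepting = {} — empty.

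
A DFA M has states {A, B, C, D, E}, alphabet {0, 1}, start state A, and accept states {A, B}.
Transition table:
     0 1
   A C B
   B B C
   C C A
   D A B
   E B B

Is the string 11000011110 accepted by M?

rejected

A --1--> B
B --1--> C
C --0--> C
C --0--> C
C --0--> C
C --0--> C
C --1--> A
A --1--> B
B --1--> C
C --1--> A
A --0--> C
End in state C, which is not an accepting state.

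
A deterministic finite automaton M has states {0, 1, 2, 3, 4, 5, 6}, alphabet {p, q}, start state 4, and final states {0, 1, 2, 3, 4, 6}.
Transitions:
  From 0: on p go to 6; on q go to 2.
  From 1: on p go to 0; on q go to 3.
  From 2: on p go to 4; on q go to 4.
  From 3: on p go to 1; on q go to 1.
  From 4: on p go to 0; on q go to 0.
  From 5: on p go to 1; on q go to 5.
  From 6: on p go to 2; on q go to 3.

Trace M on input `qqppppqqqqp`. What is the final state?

0

4 --q--> 0
0 --q--> 2
2 --p--> 4
4 --p--> 0
0 --p--> 6
6 --p--> 2
2 --q--> 4
4 --q--> 0
0 --q--> 2
2 --q--> 4
4 --p--> 0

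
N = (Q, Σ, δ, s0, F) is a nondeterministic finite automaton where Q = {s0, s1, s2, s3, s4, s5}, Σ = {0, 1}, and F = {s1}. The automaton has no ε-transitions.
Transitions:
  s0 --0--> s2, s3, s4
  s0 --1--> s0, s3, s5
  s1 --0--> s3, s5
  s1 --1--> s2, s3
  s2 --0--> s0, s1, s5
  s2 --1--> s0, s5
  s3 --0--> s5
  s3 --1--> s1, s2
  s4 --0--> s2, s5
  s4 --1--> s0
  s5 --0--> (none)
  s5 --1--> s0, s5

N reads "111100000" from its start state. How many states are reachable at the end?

6

Start: {s0}
read 1: {s0, s3, s5}
read 1: {s0, s1, s2, s3, s5}
read 1: {s0, s1, s2, s3, s5}
read 1: {s0, s1, s2, s3, s5}
read 0: {s0, s1, s2, s3, s4, s5}
read 0: {s0, s1, s2, s3, s4, s5}
read 0: {s0, s1, s2, s3, s4, s5}
read 0: {s0, s1, s2, s3, s4, s5}
read 0: {s0, s1, s2, s3, s4, s5}
Final reachable set {s0, s1, s2, s3, s4, s5} has 6 states.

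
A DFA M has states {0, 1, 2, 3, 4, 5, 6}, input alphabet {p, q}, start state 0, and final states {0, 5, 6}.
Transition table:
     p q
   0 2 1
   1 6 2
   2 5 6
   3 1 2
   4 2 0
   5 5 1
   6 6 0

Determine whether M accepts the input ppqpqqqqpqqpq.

accepted

0 --p--> 2
2 --p--> 5
5 --q--> 1
1 --p--> 6
6 --q--> 0
0 --q--> 1
1 --q--> 2
2 --q--> 6
6 --p--> 6
6 --q--> 0
0 --q--> 1
1 --p--> 6
6 --q--> 0
End in state 0, which is an accepting state.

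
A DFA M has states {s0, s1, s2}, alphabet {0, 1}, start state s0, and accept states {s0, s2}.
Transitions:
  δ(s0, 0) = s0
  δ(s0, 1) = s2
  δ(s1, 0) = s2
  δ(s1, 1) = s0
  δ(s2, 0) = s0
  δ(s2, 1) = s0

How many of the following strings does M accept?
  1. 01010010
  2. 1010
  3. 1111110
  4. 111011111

4

01010010: accepted
1010: accepted
1111110: accepted
111011111: accepted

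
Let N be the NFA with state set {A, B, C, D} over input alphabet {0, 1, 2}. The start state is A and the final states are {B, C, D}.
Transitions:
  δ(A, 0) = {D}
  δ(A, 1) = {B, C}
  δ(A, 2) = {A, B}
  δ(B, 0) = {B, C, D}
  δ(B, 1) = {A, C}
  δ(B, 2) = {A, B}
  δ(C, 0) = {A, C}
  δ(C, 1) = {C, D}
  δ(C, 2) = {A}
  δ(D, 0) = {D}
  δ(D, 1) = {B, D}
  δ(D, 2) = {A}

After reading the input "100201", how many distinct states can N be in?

Start: {A}
read 1: {B, C}
read 0: {A, B, C, D}
read 0: {A, B, C, D}
read 2: {A, B}
read 0: {B, C, D}
read 1: {A, B, C, D}
Final reachable set {A, B, C, D} has 4 states.

4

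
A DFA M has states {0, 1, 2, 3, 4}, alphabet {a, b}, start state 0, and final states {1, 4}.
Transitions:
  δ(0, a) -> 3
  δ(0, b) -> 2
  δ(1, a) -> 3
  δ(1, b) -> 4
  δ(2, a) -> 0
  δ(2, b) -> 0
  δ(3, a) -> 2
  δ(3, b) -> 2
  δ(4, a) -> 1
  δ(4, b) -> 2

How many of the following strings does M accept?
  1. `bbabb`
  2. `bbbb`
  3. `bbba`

0

`bbabb`: rejected
`bbbb`: rejected
`bbba`: rejected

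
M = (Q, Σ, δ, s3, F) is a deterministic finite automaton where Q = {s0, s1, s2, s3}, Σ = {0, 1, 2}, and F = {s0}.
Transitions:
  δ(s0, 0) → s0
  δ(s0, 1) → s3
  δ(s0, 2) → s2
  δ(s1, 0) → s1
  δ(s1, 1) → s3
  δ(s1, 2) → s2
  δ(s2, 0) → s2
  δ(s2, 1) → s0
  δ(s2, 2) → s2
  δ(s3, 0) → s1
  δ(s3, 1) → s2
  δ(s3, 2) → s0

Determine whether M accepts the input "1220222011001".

rejected

s3 --1--> s2
s2 --2--> s2
s2 --2--> s2
s2 --0--> s2
s2 --2--> s2
s2 --2--> s2
s2 --2--> s2
s2 --0--> s2
s2 --1--> s0
s0 --1--> s3
s3 --0--> s1
s1 --0--> s1
s1 --1--> s3
End in state s3, which is not an accepting state.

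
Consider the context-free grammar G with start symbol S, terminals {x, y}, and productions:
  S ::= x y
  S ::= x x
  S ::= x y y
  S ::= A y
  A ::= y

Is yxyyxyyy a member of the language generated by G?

no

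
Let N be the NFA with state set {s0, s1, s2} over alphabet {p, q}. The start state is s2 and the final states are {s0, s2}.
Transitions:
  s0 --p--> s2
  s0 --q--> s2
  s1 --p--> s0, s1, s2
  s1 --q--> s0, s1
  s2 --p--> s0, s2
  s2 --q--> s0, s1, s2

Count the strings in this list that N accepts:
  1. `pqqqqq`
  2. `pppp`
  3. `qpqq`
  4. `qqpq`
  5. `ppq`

`pqqqqq`: accepted
`pppp`: accepted
`qpqq`: accepted
`qqpq`: accepted
`ppq`: accepted

5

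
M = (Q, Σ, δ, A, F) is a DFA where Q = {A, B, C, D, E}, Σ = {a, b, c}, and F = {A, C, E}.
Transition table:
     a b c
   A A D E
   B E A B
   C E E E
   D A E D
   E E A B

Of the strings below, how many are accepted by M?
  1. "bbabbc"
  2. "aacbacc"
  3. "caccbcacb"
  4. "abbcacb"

"bbabbc": rejected
"aacbacc": rejected
"caccbcacb": accepted
"abbcacb": accepted

2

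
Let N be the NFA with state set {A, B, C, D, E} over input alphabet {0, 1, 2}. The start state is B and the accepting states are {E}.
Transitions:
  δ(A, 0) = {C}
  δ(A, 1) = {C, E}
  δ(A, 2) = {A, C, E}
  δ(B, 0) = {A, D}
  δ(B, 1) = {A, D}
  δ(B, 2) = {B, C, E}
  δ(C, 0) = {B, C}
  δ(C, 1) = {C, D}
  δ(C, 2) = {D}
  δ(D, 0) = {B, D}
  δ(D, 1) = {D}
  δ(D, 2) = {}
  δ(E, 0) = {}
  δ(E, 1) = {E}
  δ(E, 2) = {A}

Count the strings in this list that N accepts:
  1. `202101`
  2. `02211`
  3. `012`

1

`202101`: rejected
`02211`: accepted
`012`: rejected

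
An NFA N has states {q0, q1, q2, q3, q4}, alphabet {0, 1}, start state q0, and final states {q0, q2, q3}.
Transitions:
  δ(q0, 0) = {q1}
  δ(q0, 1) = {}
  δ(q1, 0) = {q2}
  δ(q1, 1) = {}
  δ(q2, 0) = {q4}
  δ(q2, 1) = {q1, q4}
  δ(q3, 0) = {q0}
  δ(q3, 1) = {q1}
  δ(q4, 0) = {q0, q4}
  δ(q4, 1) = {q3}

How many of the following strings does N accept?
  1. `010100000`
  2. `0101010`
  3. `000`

0

`010100000`: rejected
`0101010`: rejected
`000`: rejected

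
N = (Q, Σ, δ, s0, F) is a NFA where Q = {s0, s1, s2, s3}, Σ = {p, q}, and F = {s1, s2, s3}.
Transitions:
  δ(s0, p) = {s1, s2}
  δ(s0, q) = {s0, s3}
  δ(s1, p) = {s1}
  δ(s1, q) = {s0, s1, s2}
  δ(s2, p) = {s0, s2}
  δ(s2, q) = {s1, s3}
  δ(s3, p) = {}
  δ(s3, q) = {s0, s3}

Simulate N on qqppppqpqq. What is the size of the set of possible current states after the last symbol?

Start: {s0}
read q: {s0, s3}
read q: {s0, s3}
read p: {s1, s2}
read p: {s0, s1, s2}
read p: {s0, s1, s2}
read p: {s0, s1, s2}
read q: {s0, s1, s2, s3}
read p: {s0, s1, s2}
read q: {s0, s1, s2, s3}
read q: {s0, s1, s2, s3}
Final reachable set {s0, s1, s2, s3} has 4 states.

4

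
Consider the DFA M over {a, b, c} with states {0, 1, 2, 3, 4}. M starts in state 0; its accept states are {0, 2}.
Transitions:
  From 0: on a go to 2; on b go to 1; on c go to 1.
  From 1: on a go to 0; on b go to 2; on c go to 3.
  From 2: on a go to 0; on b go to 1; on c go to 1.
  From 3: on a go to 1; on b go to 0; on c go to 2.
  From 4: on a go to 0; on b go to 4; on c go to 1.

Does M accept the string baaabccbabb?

accepted

0 --b--> 1
1 --a--> 0
0 --a--> 2
2 --a--> 0
0 --b--> 1
1 --c--> 3
3 --c--> 2
2 --b--> 1
1 --a--> 0
0 --b--> 1
1 --b--> 2
End in state 2, which is an accepting state.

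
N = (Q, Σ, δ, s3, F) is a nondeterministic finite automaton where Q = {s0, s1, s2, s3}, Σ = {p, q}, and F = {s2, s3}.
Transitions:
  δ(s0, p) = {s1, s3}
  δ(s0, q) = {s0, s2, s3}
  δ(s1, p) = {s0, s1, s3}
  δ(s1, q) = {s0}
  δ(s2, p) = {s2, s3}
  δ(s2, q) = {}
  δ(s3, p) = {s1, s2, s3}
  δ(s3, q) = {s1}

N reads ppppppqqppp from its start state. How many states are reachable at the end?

4

Start: {s3}
read p: {s1, s2, s3}
read p: {s0, s1, s2, s3}
read p: {s0, s1, s2, s3}
read p: {s0, s1, s2, s3}
read p: {s0, s1, s2, s3}
read p: {s0, s1, s2, s3}
read q: {s0, s1, s2, s3}
read q: {s0, s1, s2, s3}
read p: {s0, s1, s2, s3}
read p: {s0, s1, s2, s3}
read p: {s0, s1, s2, s3}
Final reachable set {s0, s1, s2, s3} has 4 states.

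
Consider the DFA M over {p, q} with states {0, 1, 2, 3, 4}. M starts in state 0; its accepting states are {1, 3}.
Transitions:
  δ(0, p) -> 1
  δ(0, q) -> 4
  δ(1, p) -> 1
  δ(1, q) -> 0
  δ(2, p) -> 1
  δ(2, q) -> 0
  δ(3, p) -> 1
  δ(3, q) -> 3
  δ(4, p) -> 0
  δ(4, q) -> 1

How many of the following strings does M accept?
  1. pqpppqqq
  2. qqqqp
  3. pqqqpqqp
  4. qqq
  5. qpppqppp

2

pqpppqqq: accepted
qqqqp: rejected
pqqqpqqp: rejected
qqq: rejected
qpppqppp: accepted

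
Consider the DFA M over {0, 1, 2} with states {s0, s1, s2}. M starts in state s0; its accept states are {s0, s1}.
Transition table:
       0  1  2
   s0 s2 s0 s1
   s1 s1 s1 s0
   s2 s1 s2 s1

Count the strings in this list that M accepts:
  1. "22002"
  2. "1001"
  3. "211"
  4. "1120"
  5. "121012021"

"22002": accepted
"1001": accepted
"211": accepted
"1120": accepted
"121012021": accepted

5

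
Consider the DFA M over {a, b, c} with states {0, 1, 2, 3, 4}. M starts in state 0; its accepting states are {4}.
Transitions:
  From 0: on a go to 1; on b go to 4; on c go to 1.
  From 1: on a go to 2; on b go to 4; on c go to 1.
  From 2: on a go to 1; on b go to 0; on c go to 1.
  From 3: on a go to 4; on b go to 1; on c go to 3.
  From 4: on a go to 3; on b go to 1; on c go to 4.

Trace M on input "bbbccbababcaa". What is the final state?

0 --b--> 4
4 --b--> 1
1 --b--> 4
4 --c--> 4
4 --c--> 4
4 --b--> 1
1 --a--> 2
2 --b--> 0
0 --a--> 1
1 --b--> 4
4 --c--> 4
4 --a--> 3
3 --a--> 4

4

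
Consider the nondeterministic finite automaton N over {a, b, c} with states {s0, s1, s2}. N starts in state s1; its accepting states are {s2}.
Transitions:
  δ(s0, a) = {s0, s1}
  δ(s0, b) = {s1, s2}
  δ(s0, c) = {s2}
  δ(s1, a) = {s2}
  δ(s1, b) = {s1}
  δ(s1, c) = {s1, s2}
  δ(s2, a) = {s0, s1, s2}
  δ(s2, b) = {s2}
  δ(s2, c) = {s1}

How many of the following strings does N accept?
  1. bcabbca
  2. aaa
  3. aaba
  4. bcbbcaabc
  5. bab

bcabbca: accepted
aaa: accepted
aaba: accepted
bcbbcaabc: accepted
bab: accepted

5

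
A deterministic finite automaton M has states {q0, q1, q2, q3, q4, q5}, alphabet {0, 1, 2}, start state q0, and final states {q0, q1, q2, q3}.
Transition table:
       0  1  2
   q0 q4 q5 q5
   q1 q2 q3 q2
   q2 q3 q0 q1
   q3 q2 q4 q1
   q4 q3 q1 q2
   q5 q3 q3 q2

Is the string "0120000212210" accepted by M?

rejected

q0 --0--> q4
q4 --1--> q1
q1 --2--> q2
q2 --0--> q3
q3 --0--> q2
q2 --0--> q3
q3 --0--> q2
q2 --2--> q1
q1 --1--> q3
q3 --2--> q1
q1 --2--> q2
q2 --1--> q0
q0 --0--> q4
End in state q4, which is not an accepting state.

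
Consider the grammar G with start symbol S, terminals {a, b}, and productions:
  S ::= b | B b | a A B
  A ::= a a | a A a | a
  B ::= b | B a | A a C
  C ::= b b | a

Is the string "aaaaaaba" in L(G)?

yes

S ⇒ aAB ⇒ aaAaB ⇒ aaaAaaB ⇒ aaaaaaB ⇒ aaaaaaBa ⇒ aaaaaaba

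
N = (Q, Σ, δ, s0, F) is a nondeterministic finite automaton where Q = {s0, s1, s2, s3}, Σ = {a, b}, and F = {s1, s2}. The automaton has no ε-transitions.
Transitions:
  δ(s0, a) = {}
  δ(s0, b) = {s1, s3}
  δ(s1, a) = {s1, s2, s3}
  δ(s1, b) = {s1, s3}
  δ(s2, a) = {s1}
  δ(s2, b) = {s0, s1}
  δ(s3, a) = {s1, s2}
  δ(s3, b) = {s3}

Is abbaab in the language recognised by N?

Start: {s0}
read a: {}
The reachable set is empty and stays empty for the remaining 5 symbols.
Reachable ∩ accepting = {} — empty.

rejected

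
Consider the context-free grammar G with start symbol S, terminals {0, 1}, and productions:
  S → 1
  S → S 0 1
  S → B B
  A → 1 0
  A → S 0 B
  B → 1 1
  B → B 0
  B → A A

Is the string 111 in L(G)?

no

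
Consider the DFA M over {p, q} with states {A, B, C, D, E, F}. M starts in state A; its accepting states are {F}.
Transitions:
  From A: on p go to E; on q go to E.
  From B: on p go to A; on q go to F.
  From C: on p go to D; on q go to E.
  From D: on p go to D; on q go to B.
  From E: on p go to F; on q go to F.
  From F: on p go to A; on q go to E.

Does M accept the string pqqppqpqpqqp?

A --p--> E
E --q--> F
F --q--> E
E --p--> F
F --p--> A
A --q--> E
E --p--> F
F --q--> E
E --p--> F
F --q--> E
E --q--> F
F --p--> A
End in state A, which is not an accepting state.

rejected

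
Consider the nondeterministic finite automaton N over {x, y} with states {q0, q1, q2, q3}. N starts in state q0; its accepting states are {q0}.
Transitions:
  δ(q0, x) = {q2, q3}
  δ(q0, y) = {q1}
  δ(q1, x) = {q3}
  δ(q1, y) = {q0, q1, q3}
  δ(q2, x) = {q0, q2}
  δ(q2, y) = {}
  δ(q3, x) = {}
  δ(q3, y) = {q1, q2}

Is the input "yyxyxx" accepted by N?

accepted

Start: {q0}
read y: {q1}
read y: {q0, q1, q3}
read x: {q2, q3}
read y: {q1, q2}
read x: {q0, q2, q3}
read x: {q0, q2, q3}
Reachable ∩ accepting = {q0} — nonempty.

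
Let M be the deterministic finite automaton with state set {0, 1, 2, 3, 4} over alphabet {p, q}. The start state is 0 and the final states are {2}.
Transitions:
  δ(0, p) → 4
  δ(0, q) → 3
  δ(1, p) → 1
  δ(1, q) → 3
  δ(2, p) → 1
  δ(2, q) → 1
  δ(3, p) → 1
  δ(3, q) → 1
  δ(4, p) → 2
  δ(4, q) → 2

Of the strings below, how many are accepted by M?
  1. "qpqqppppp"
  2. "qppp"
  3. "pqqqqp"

"qpqqppppp": rejected
"qppp": rejected
"pqqqqp": rejected

0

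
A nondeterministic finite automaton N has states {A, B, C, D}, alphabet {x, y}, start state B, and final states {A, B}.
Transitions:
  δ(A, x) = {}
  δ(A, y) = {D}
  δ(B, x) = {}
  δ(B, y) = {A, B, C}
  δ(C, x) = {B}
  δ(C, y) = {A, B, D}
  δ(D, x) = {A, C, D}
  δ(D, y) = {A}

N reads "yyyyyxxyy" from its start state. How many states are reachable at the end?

4

Start: {B}
read y: {A, B, C}
read y: {A, B, C, D}
read y: {A, B, C, D}
read y: {A, B, C, D}
read y: {A, B, C, D}
read x: {A, B, C, D}
read x: {A, B, C, D}
read y: {A, B, C, D}
read y: {A, B, C, D}
Final reachable set {A, B, C, D} has 4 states.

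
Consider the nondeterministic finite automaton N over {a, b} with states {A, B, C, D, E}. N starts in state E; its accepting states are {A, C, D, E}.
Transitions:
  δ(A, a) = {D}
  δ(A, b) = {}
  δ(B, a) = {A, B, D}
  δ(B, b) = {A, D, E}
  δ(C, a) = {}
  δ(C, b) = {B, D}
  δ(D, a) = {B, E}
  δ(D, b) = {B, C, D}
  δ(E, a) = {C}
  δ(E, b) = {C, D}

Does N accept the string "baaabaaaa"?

Start: {E}
read b: {C, D}
read a: {B, E}
read a: {A, B, C, D}
read a: {A, B, D, E}
read b: {A, B, C, D, E}
read a: {A, B, C, D, E}
read a: {A, B, C, D, E}
read a: {A, B, C, D, E}
read a: {A, B, C, D, E}
Reachable ∩ accepting = {A, C, D, E} — nonempty.

accepted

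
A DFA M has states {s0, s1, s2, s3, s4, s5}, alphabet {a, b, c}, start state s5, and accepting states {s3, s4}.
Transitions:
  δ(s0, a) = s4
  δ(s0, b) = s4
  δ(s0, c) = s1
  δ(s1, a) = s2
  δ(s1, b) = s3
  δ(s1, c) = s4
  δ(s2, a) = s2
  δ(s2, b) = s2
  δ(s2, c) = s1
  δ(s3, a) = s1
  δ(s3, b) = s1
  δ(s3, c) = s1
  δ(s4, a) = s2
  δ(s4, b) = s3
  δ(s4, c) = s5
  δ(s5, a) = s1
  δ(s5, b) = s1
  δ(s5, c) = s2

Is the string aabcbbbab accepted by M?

accepted

s5 --a--> s1
s1 --a--> s2
s2 --b--> s2
s2 --c--> s1
s1 --b--> s3
s3 --b--> s1
s1 --b--> s3
s3 --a--> s1
s1 --b--> s3
End in state s3, which is an accepting state.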